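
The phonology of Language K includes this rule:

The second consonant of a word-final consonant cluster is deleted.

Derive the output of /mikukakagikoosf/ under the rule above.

/f/ is the second consonant of a word-final cluster /sf/, so it deletes.
Surface form: [mikukakagikoos].

mikukakagikoos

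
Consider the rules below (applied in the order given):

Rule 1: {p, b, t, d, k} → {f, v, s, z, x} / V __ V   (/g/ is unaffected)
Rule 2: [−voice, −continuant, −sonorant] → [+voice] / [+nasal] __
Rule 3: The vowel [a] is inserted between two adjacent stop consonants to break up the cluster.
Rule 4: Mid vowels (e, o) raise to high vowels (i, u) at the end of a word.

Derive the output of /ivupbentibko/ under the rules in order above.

ivupabendibaku

Rule 1 (intervocalic spirantization): no segment meets the environment; /ivupbentibko/ is unchanged.
Rule 2 (post-nasal voicing): /t/ is a voiceless stop immediately after the nasal /n/, so it voices to [d]. /ivupbentibko/ → ivupbendibko.
Rule 3 (stop-cluster a-epenthesis): /p/ and /b/ form a stop–stop cluster, so [a] is inserted between them. /b/ and /k/ form a stop–stop cluster, so [a] is inserted between them. /ivupbendibko/ → ivupabendibako.
Rule 4 (final vowel raising): /o/ is a mid vowel in word-final position, so it raises to [u]. /ivupabendibako/ → ivupabendibaku.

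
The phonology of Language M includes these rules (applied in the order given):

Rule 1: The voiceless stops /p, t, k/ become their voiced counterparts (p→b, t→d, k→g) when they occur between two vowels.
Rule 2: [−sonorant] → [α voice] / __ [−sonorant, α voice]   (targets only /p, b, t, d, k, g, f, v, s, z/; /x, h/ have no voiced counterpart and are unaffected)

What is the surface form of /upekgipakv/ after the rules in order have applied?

ubeggibagv

Rule 1 (intervocalic voicing): /p/ is a voiceless stop between vowels /u/ and /e/, so it voices to [b]. /p/ is a voiceless stop between vowels /i/ and /a/, so it voices to [b]. /upekgipakv/ → ubekgibakv.
Rule 2 (regressive voicing assimilation): /k/ precedes the voiced obstruent /g/, so it voices to [g] by assimilation. /k/ precedes the voiced obstruent /v/, so it voices to [g] by assimilation. /ubekgibakv/ → ubeggibagv.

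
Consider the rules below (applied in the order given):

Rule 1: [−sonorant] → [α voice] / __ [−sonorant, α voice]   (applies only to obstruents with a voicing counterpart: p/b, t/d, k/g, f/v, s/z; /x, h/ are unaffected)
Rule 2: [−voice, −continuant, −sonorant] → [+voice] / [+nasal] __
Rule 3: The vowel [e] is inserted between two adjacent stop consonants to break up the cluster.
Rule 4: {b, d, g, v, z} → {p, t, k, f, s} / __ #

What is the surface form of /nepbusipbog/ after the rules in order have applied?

Rule 1 (regressive voicing assimilation): /p/ precedes the voiced obstruent /b/, so it voices to [b] by assimilation. /p/ precedes the voiced obstruent /b/, so it voices to [b] by assimilation. /nepbusipbog/ → nebbusibbog.
Rule 2 (post-nasal voicing): no segment meets the environment; /nebbusibbog/ is unchanged.
Rule 3 (stop-cluster e-epenthesis): /b/ and /b/ form a stop–stop cluster, so [e] is inserted between them. /b/ and /b/ form a stop–stop cluster, so [e] is inserted between them. /nebbusibbog/ → nebebusibebog.
Rule 4 (final devoicing): /g/ is a voiced obstruent in word-final position, so it devoices to [k]. /nebebusibebog/ → nebebusibebok.

nebebusibebok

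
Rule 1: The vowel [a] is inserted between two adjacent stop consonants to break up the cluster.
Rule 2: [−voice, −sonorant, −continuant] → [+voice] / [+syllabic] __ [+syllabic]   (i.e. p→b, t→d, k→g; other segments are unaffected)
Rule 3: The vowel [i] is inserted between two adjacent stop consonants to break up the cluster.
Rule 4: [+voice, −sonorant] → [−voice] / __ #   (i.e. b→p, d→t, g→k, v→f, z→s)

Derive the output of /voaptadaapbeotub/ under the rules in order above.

voabadadaababeodup

Rule 1 (stop-cluster a-epenthesis): /p/ and /t/ form a stop–stop cluster, so [a] is inserted between them. /p/ and /b/ form a stop–stop cluster, so [a] is inserted between them. /voaptadaapbeotub/ → voapatadaapabeotub.
Rule 2 (intervocalic voicing): /p/ is a voiceless stop between vowels /a/ and /a/, so it voices to [b]. /t/ is a voiceless stop between vowels /a/ and /a/, so it voices to [d]. /p/ is a voiceless stop between vowels /a/ and /a/, so it voices to [b]. /t/ is a voiceless stop between vowels /o/ and /u/, so it voices to [d]. /voapatadaapabeotub/ → voabadadaababeodub.
Rule 3 (stop-cluster i-epenthesis): no segment meets the environment; /voabadadaababeodub/ is unchanged.
Rule 4 (final devoicing): /b/ is a voiced obstruent in word-final position, so it devoices to [p]. /voabadadaababeodub/ → voabadadaababeodup.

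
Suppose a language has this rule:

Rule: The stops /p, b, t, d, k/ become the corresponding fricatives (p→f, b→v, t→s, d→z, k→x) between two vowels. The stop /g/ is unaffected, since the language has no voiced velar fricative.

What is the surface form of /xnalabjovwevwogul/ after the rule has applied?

xnalabjovwevwogul

No segment of /xnalabjovwevwogul/ meets the structural description of the rule, so the form surfaces unchanged.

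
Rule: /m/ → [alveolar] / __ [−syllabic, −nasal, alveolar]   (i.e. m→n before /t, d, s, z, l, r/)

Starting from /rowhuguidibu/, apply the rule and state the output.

No segment of /rowhuguidibu/ meets the structural description of the rule, so the form surfaces unchanged.

rowhuguidibu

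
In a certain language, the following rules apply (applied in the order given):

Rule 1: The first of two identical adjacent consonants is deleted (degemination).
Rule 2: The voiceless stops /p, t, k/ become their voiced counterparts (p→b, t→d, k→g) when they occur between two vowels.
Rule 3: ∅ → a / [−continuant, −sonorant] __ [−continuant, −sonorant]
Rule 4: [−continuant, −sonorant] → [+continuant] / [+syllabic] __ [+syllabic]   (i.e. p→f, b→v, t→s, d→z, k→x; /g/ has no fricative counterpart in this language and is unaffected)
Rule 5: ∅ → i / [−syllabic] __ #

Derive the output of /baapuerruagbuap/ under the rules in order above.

baavueruagavuapi

Rule 1 (degemination): /rr/ is a geminate; the first /r/ deletes. /baapuerruagbuap/ → baapueruagbuap.
Rule 2 (intervocalic voicing): /p/ is a voiceless stop between vowels /a/ and /u/, so it voices to [b]. /baapueruagbuap/ → baabueruagbuap.
Rule 3 (stop-cluster a-epenthesis): /g/ and /b/ form a stop–stop cluster, so [a] is inserted between them. /baabueruagbuap/ → baabueruagabuap.
Rule 4 (intervocalic spirantization): /b/ is a stop between vowels /a/ and /u/, so it spirantizes to the fricative [v]. /b/ is a stop between vowels /a/ and /u/, so it spirantizes to the fricative [v]. /baabueruagabuap/ → baavueruagavuap.
Rule 5 (final i-epenthesis): the form ends in the consonant /p/, so [i] is inserted word-finally. /baavueruagavuap/ → baavueruagavuapi.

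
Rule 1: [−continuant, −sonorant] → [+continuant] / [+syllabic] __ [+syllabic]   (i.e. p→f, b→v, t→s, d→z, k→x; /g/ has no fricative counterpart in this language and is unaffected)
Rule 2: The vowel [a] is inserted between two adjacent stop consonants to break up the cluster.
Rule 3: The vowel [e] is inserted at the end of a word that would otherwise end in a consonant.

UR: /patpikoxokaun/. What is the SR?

Rule 1 (intervocalic spirantization): /k/ is a stop between vowels /i/ and /o/, so it spirantizes to the fricative [x]. /k/ is a stop between vowels /o/ and /a/, so it spirantizes to the fricative [x]. /patpikoxokaun/ → patpixoxoxaun.
Rule 2 (stop-cluster a-epenthesis): /t/ and /p/ form a stop–stop cluster, so [a] is inserted between them. /patpixoxoxaun/ → patapixoxoxaun.
Rule 3 (final e-epenthesis): the form ends in the consonant /n/, so [e] is inserted word-finally. /patapixoxoxaun/ → patapixoxoxaune.

patapixoxoxaune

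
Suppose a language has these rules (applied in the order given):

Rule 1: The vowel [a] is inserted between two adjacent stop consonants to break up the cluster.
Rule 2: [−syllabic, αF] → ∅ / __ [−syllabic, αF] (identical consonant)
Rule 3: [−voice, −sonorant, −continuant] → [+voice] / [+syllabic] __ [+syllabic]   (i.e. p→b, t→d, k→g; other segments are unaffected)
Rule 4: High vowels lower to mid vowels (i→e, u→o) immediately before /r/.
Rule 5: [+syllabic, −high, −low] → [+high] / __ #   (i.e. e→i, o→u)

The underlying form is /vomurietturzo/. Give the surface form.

vomoriedadorzu

Rule 1 (stop-cluster a-epenthesis): /t/ and /t/ form a stop–stop cluster, so [a] is inserted between them. /vomurietturzo/ → vomurietaturzo.
Rule 2 (degemination): no segment meets the environment; /vomurietaturzo/ is unchanged.
Rule 3 (intervocalic voicing): /t/ is a voiceless stop between vowels /e/ and /a/, so it voices to [d]. /t/ is a voiceless stop between vowels /a/ and /u/, so it voices to [d]. /vomurietaturzo/ → vomuriedadurzo.
Rule 4 (pre-rhotic lowering): /u/ is a high vowel immediately before /r/, so it lowers to [o]. /u/ is a high vowel immediately before /r/, so it lowers to [o]. /vomuriedadurzo/ → vomoriedadorzo.
Rule 5 (final vowel raising): /o/ is a mid vowel in word-final position, so it raises to [u]. /vomoriedadorzo/ → vomoriedadorzu.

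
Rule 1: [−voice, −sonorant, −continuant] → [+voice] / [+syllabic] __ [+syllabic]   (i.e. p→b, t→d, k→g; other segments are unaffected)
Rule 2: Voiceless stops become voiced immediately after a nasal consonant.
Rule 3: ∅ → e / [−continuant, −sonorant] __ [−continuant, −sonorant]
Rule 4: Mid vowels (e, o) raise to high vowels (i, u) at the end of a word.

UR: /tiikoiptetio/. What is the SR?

tiigoipetediu

Rule 1 (intervocalic voicing): /k/ is a voiceless stop between vowels /i/ and /o/, so it voices to [g]. /t/ is a voiceless stop between vowels /e/ and /i/, so it voices to [d]. /tiikoiptetio/ → tiigoiptedio.
Rule 2 (post-nasal voicing): no segment meets the environment; /tiigoiptedio/ is unchanged.
Rule 3 (stop-cluster e-epenthesis): /p/ and /t/ form a stop–stop cluster, so [e] is inserted between them. /tiigoiptedio/ → tiigoipetedio.
Rule 4 (final vowel raising): /o/ is a mid vowel in word-final position, so it raises to [u]. /tiigoipetedio/ → tiigoipetediu.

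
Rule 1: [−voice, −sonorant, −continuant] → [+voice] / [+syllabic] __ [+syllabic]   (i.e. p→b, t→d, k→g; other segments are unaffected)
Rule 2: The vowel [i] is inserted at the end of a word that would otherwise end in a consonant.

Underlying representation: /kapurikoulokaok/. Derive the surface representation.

Rule 1 (intervocalic voicing): /p/ is a voiceless stop between vowels /a/ and /u/, so it voices to [b]. /k/ is a voiceless stop between vowels /i/ and /o/, so it voices to [g]. /k/ is a voiceless stop between vowels /o/ and /a/, so it voices to [g]. /kapurikoulokaok/ → kaburigoulogaok.
Rule 2 (final i-epenthesis): the form ends in the consonant /k/, so [i] is inserted word-finally. /kaburigoulogaok/ → kaburigoulogaoki.

kaburigoulogaoki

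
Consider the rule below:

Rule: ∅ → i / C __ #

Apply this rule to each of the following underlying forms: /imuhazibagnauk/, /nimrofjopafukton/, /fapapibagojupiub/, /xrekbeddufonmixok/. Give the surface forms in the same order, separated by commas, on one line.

imuhazibagnauki, nimrofjopafuktoni, fapapibagojupiubi, xrekbeddufonmixoki

/imuhazibagnauk/: the form ends in the consonant /k/, so [i] is inserted word-finally. → [imuhazibagnauki].
/nimrofjopafukton/: the form ends in the consonant /n/, so [i] is inserted word-finally. → [nimrofjopafuktoni].
/fapapibagojupiub/: the form ends in the consonant /b/, so [i] is inserted word-finally. → [fapapibagojupiubi].
/xrekbeddufonmixok/: the form ends in the consonant /k/, so [i] is inserted word-finally. → [xrekbeddufonmixoki].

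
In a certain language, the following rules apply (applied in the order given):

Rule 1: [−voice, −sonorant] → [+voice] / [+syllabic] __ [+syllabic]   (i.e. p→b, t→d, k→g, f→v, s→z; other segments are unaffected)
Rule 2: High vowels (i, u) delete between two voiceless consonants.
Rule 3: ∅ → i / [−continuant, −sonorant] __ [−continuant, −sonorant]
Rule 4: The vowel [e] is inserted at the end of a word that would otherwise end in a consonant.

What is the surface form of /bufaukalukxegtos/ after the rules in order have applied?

Rule 1 (intervocalic voicing): /f/ is a voiceless obstruent between vowels /u/ and /a/, so it voices to [v]. /k/ is a voiceless obstruent between vowels /u/ and /a/, so it voices to [g]. /bufaukalukxegtos/ → buvaugalukxegtos.
Rule 2 (high vowel syncope): no segment meets the environment; /buvaugalukxegtos/ is unchanged.
Rule 3 (stop-cluster i-epenthesis): /g/ and /t/ form a stop–stop cluster, so [i] is inserted between them. /buvaugalukxegtos/ → buvaugalukxegitos.
Rule 4 (final e-epenthesis): the form ends in the consonant /s/, so [e] is inserted word-finally. /buvaugalukxegitos/ → buvaugalukxegitose.

buvaugalukxegitose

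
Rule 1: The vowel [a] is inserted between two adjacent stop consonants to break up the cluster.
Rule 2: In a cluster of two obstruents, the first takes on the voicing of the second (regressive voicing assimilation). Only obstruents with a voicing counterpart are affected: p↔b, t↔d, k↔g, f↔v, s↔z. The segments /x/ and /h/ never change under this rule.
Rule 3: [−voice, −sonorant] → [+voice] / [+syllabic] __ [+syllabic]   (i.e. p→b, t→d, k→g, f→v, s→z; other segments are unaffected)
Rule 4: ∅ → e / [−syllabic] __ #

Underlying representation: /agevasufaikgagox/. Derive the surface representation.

Rule 1 (stop-cluster a-epenthesis): /k/ and /g/ form a stop–stop cluster, so [a] is inserted between them. /agevasufaikgagox/ → agevasufaikagagox.
Rule 2 (regressive voicing assimilation): no segment meets the environment; /agevasufaikagagox/ is unchanged.
Rule 3 (intervocalic voicing): /s/ is a voiceless obstruent between vowels /a/ and /u/, so it voices to [z]. /f/ is a voiceless obstruent between vowels /u/ and /a/, so it voices to [v]. /k/ is a voiceless obstruent between vowels /i/ and /a/, so it voices to [g]. /agevasufaikagagox/ → agevazuvaigagagox.
Rule 4 (final e-epenthesis): the form ends in the consonant /x/, so [e] is inserted word-finally. /agevazuvaigagagox/ → agevazuvaigagagoxe.

agevazuvaigagagoxe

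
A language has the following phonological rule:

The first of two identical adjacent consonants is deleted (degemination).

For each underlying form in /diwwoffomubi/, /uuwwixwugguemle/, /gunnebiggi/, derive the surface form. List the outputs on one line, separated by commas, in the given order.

/diwwoffomubi/: /ww/ is a geminate; the first /w/ deletes. /ff/ is a geminate; the first /f/ deletes. → [diwofomubi].
/uuwwixwugguemle/: /ww/ is a geminate; the first /w/ deletes. /gg/ is a geminate; the first /g/ deletes. → [uuwixwuguemle].
/gunnebiggi/: /nn/ is a geminate; the first /n/ deletes. /gg/ is a geminate; the first /g/ deletes. → [gunebigi].

diwofomubi, uuwixwuguemle, gunebigi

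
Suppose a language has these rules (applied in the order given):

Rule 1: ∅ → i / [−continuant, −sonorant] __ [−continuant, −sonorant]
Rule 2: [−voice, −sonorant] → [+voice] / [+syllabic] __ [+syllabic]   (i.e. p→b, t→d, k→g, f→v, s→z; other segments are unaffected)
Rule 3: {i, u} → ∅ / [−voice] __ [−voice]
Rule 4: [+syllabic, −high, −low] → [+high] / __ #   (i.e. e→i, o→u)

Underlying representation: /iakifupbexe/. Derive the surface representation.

iagivubibexi

Rule 1 (stop-cluster i-epenthesis): /p/ and /b/ form a stop–stop cluster, so [i] is inserted between them. /iakifupbexe/ → iakifupibexe.
Rule 2 (intervocalic voicing): /k/ is a voiceless obstruent between vowels /a/ and /i/, so it voices to [g]. /f/ is a voiceless obstruent between vowels /i/ and /u/, so it voices to [v]. /p/ is a voiceless obstruent between vowels /u/ and /i/, so it voices to [b]. /iakifupibexe/ → iagivubibexe.
Rule 3 (high vowel syncope): no segment meets the environment; /iagivubibexe/ is unchanged.
Rule 4 (final vowel raising): /e/ is a mid vowel in word-final position, so it raises to [i]. /iagivubibexe/ → iagivubibexi.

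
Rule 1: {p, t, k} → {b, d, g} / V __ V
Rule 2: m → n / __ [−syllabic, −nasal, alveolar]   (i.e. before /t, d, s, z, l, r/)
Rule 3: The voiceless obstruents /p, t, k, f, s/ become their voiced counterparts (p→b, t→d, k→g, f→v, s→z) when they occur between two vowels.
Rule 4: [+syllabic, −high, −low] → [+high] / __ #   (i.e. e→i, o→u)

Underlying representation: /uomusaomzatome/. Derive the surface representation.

Rule 1 (intervocalic voicing): /t/ is a voiceless stop between vowels /a/ and /o/, so it voices to [d]. /uomusaomzatome/ → uomusaomzadome.
Rule 2 (nasal place assimilation): /m/ precedes the alveolar consonant /z/, so it assimilates in place to [n]. /uomusaomzadome/ → uomusaonzadome.
Rule 3 (intervocalic voicing): /s/ is a voiceless obstruent between vowels /u/ and /a/, so it voices to [z]. /uomusaonzadome/ → uomuzaonzadome.
Rule 4 (final vowel raising): /e/ is a mid vowel in word-final position, so it raises to [i]. /uomuzaonzadome/ → uomuzaonzadomi.

uomuzaonzadomi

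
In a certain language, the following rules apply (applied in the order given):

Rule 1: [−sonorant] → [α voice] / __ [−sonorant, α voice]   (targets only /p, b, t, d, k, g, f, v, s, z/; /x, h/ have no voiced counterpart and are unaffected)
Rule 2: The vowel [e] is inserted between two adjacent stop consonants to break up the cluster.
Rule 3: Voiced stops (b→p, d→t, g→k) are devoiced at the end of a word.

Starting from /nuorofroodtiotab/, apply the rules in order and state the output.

Rule 1 (regressive voicing assimilation): /d/ precedes the voiceless obstruent /t/, so it devoices to [t] by assimilation. /nuorofroodtiotab/ → nuorofroottiotab.
Rule 2 (stop-cluster e-epenthesis): /t/ and /t/ form a stop–stop cluster, so [e] is inserted between them. /nuorofroottiotab/ → nuorofrootetiotab.
Rule 3 (final devoicing): /b/ is a voiced stop in word-final position, so it devoices to [p]. /nuorofrootetiotab/ → nuorofrootetiotap.

nuorofrootetiotap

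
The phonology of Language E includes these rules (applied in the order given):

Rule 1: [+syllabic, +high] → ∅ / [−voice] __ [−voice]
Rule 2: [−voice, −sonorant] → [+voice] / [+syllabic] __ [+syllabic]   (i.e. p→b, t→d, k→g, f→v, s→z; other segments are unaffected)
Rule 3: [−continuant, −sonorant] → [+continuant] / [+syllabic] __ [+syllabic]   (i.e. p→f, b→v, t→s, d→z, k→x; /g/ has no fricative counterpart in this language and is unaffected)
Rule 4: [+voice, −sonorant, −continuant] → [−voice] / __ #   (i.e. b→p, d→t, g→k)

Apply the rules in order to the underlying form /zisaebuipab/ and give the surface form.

zizaevuivap

Rule 1 (high vowel syncope): no segment meets the environment; /zisaebuipab/ is unchanged.
Rule 2 (intervocalic voicing): /s/ is a voiceless obstruent between vowels /i/ and /a/, so it voices to [z]. /p/ is a voiceless obstruent between vowels /i/ and /a/, so it voices to [b]. /zisaebuipab/ → zizaebuibab.
Rule 3 (intervocalic spirantization): /b/ is a stop between vowels /e/ and /u/, so it spirantizes to the fricative [v]. /b/ is a stop between vowels /i/ and /a/, so it spirantizes to the fricative [v]. /zizaebuibab/ → zizaevuivab.
Rule 4 (final devoicing): /b/ is a voiced stop in word-final position, so it devoices to [p]. /zizaevuivab/ → zizaevuivap.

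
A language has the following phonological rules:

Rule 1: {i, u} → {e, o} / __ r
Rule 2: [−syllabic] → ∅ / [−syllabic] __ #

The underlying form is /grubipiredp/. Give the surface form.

grubipered

Rule 1 (pre-rhotic lowering): /i/ is a high vowel immediately before /r/, so it lowers to [e]. /grubipiredp/ → grubiperedp.
Rule 2 (final cluster simplification): /p/ is the second consonant of a word-final cluster /dp/, so it deletes. /grubiperedp/ → grubipered.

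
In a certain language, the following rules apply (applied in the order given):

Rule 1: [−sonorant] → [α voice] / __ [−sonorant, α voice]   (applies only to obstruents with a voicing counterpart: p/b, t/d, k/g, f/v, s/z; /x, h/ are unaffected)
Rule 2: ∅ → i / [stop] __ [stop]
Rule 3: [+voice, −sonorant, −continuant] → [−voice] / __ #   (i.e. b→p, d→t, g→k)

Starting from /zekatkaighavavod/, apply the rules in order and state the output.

Rule 1 (regressive voicing assimilation): /g/ precedes the voiceless obstruent /h/, so it devoices to [k] by assimilation. /zekatkaighavavod/ → zekatkaikhavavod.
Rule 2 (stop-cluster i-epenthesis): /t/ and /k/ form a stop–stop cluster, so [i] is inserted between them. /zekatkaikhavavod/ → zekatikaikhavavod.
Rule 3 (final devoicing): /d/ is a voiced stop in word-final position, so it devoices to [t]. /zekatikaikhavavod/ → zekatikaikhavavot.

zekatikaikhavavot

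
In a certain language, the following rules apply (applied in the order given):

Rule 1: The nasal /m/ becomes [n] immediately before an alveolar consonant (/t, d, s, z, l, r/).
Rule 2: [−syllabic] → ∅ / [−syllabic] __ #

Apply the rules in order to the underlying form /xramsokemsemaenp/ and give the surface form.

Rule 1 (nasal place assimilation): /m/ precedes the alveolar consonant /s/, so it assimilates in place to [n]. /m/ precedes the alveolar consonant /s/, so it assimilates in place to [n]. /xramsokemsemaenp/ → xransokensemaenp.
Rule 2 (final cluster simplification): /p/ is the second consonant of a word-final cluster /np/, so it deletes. /xransokensemaenp/ → xransokensemaen.

xransokensemaen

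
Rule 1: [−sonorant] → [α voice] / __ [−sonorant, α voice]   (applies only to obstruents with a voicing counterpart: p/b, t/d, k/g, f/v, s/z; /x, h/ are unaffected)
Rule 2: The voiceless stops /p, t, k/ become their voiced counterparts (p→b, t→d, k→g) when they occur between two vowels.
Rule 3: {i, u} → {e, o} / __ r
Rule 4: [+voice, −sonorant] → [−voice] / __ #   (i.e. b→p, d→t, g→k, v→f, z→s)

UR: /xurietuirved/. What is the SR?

Rule 1 (regressive voicing assimilation): no segment meets the environment; /xurietuirved/ is unchanged.
Rule 2 (intervocalic voicing): /t/ is a voiceless stop between vowels /e/ and /u/, so it voices to [d]. /xurietuirved/ → xurieduirved.
Rule 3 (pre-rhotic lowering): /u/ is a high vowel immediately before /r/, so it lowers to [o]. /i/ is a high vowel immediately before /r/, so it lowers to [e]. /xurieduirved/ → xorieduerved.
Rule 4 (final devoicing): /d/ is a voiced obstruent in word-final position, so it devoices to [t]. /xorieduerved/ → xorieduervet.

xorieduervet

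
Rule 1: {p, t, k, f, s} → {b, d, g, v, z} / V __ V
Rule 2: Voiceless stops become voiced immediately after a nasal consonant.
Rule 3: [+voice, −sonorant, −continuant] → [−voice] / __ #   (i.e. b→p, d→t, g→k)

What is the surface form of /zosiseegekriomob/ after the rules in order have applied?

zozizeegekriomop

Rule 1 (intervocalic voicing): /s/ is a voiceless obstruent between vowels /o/ and /i/, so it voices to [z]. /s/ is a voiceless obstruent between vowels /i/ and /e/, so it voices to [z]. /zosiseegekriomob/ → zozizeegekriomob.
Rule 2 (post-nasal voicing): no segment meets the environment; /zozizeegekriomob/ is unchanged.
Rule 3 (final devoicing): /b/ is a voiced stop in word-final position, so it devoices to [p]. /zozizeegekriomob/ → zozizeegekriomop.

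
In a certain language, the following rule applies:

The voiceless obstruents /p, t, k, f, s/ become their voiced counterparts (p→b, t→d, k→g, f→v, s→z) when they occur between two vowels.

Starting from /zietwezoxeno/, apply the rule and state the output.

zietwezoxeno

No segment of /zietwezoxeno/ meets the structural description of the rule, so the form surfaces unchanged.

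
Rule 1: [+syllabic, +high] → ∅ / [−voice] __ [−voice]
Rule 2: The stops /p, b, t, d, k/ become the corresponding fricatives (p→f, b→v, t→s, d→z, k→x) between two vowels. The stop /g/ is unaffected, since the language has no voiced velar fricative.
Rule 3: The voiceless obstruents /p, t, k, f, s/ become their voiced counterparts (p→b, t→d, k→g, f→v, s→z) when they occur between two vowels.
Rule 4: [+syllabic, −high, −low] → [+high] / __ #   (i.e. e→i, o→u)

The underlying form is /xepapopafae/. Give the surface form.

Rule 1 (high vowel syncope): no segment meets the environment; /xepapopafae/ is unchanged.
Rule 2 (intervocalic spirantization): /p/ is a stop between vowels /e/ and /a/, so it spirantizes to the fricative [f]. /p/ is a stop between vowels /a/ and /o/, so it spirantizes to the fricative [f]. /p/ is a stop between vowels /o/ and /a/, so it spirantizes to the fricative [f]. /xepapopafae/ → xefafofafae.
Rule 3 (intervocalic voicing): /f/ is a voiceless obstruent between vowels /e/ and /a/, so it voices to [v]. /f/ is a voiceless obstruent between vowels /a/ and /o/, so it voices to [v]. /f/ is a voiceless obstruent between vowels /o/ and /a/, so it voices to [v]. /f/ is a voiceless obstruent between vowels /a/ and /a/, so it voices to [v]. /xefafofafae/ → xevavovavae.
Rule 4 (final vowel raising): /e/ is a mid vowel in word-final position, so it raises to [i]. /xevavovavae/ → xevavovavai.

xevavovavai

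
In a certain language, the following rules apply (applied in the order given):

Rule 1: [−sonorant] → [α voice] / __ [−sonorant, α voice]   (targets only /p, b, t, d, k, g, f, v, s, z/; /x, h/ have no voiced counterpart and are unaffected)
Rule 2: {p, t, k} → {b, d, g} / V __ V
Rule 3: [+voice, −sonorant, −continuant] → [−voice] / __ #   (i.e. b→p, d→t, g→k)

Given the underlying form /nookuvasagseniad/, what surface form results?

Rule 1 (regressive voicing assimilation): /g/ precedes the voiceless obstruent /s/, so it devoices to [k] by assimilation. /nookuvasagseniad/ → nookuvasakseniad.
Rule 2 (intervocalic voicing): /k/ is a voiceless stop between vowels /o/ and /u/, so it voices to [g]. /nookuvasakseniad/ → nooguvasakseniad.
Rule 3 (final devoicing): /d/ is a voiced stop in word-final position, so it devoices to [t]. /nooguvasakseniad/ → nooguvasakseniat.

nooguvasakseniat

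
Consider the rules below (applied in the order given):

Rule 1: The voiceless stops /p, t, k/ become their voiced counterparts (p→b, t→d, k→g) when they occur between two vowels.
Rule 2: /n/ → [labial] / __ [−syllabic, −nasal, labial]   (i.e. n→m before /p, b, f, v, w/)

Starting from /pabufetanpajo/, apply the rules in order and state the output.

pabufedampajo

Rule 1 (intervocalic voicing): /t/ is a voiceless stop between vowels /e/ and /a/, so it voices to [d]. /pabufetanpajo/ → pabufedanpajo.
Rule 2 (nasal place assimilation): /n/ precedes the labial consonant /p/, so it assimilates in place to [m]. /pabufedanpajo/ → pabufedampajo.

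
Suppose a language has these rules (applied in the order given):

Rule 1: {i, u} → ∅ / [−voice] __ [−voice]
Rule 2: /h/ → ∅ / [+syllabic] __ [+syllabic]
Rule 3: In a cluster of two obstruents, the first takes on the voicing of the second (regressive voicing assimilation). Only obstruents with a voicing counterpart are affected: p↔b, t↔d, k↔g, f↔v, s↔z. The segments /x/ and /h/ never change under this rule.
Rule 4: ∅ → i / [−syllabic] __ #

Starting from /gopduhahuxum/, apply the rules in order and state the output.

gobduahxumi

Rule 1 (high vowel syncope): /u/ is a high vowel flanked by voiceless consonants /h/ and /x/, so it deletes. /gopduhahuxum/ → gopduhahxum.
Rule 2 (intervocalic h-deletion): /h/ occurs between vowels /u/ and /a/, so it deletes. /gopduhahxum/ → gopduahxum.
Rule 3 (regressive voicing assimilation): /p/ precedes the voiced obstruent /d/, so it voices to [b] by assimilation. /gopduahxum/ → gobduahxum.
Rule 4 (final i-epenthesis): the form ends in the consonant /m/, so [i] is inserted word-finally. /gobduahxum/ → gobduahxumi.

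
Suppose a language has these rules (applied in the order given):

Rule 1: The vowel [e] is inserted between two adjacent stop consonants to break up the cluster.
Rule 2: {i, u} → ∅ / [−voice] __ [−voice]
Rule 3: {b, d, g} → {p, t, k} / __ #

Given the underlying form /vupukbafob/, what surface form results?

Rule 1 (stop-cluster e-epenthesis): /k/ and /b/ form a stop–stop cluster, so [e] is inserted between them. /vupukbafob/ → vupukebafob.
Rule 2 (high vowel syncope): /u/ is a high vowel flanked by voiceless consonants /p/ and /k/, so it deletes. /vupukebafob/ → vupkebafob.
Rule 3 (final devoicing): /b/ is a voiced stop in word-final position, so it devoices to [p]. /vupkebafob/ → vupkebafop.

vupkebafop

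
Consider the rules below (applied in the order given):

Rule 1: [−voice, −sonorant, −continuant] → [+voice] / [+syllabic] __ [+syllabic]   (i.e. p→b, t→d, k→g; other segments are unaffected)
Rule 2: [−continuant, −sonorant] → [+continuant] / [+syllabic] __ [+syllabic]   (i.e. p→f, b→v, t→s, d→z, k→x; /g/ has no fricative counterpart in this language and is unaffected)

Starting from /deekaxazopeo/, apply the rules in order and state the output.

deegaxazoveo

Rule 1 (intervocalic voicing): /k/ is a voiceless stop between vowels /e/ and /a/, so it voices to [g]. /p/ is a voiceless stop between vowels /o/ and /e/, so it voices to [b]. /deekaxazopeo/ → deegaxazobeo.
Rule 2 (intervocalic spirantization): /b/ is a stop between vowels /o/ and /e/, so it spirantizes to the fricative [v]. /deegaxazobeo/ → deegaxazoveo.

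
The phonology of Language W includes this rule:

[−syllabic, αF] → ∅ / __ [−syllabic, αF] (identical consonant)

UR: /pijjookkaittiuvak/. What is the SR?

/jj/ is a geminate; the first /j/ deletes.
/kk/ is a geminate; the first /k/ deletes.
/tt/ is a geminate; the first /t/ deletes.
Surface form: [pijookaitiuvak].

pijookaitiuvak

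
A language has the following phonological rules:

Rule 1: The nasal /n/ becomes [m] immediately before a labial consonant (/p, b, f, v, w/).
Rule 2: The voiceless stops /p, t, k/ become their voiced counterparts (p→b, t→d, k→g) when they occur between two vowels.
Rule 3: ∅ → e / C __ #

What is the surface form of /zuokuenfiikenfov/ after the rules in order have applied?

zuoguemfiigemfove

Rule 1 (nasal place assimilation): /n/ precedes the labial consonant /f/, so it assimilates in place to [m]. /n/ precedes the labial consonant /f/, so it assimilates in place to [m]. /zuokuenfiikenfov/ → zuokuemfiikemfov.
Rule 2 (intervocalic voicing): /k/ is a voiceless stop between vowels /o/ and /u/, so it voices to [g]. /k/ is a voiceless stop between vowels /i/ and /e/, so it voices to [g]. /zuokuemfiikemfov/ → zuoguemfiigemfov.
Rule 3 (final e-epenthesis): the form ends in the consonant /v/, so [e] is inserted word-finally. /zuoguemfiigemfov/ → zuoguemfiigemfove.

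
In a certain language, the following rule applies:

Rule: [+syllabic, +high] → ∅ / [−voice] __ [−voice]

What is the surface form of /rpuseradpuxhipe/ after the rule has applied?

rpseradpxhpe

/u/ is a high vowel flanked by voiceless consonants /p/ and /s/, so it deletes.
/u/ is a high vowel flanked by voiceless consonants /p/ and /x/, so it deletes.
/i/ is a high vowel flanked by voiceless consonants /h/ and /p/, so it deletes.
Surface form: [rpseradpxhpe].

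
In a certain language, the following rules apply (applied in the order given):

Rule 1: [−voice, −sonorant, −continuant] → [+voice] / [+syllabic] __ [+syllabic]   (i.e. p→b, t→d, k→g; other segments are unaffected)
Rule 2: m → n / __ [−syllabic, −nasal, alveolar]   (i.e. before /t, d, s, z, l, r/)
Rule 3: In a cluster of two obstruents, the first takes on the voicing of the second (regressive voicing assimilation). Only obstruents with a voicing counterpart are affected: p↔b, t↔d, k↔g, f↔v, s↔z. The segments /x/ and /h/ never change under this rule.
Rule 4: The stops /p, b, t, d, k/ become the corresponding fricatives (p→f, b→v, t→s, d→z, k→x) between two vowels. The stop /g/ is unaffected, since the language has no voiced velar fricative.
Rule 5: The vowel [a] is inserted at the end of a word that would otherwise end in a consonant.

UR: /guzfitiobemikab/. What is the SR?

Rule 1 (intervocalic voicing): /t/ is a voiceless stop between vowels /i/ and /i/, so it voices to [d]. /k/ is a voiceless stop between vowels /i/ and /a/, so it voices to [g]. /guzfitiobemikab/ → guzfidiobemigab.
Rule 2 (nasal place assimilation): no segment meets the environment; /guzfidiobemigab/ is unchanged.
Rule 3 (regressive voicing assimilation): /z/ precedes the voiceless obstruent /f/, so it devoices to [s] by assimilation. /guzfidiobemigab/ → gusfidiobemigab.
Rule 4 (intervocalic spirantization): /d/ is a stop between vowels /i/ and /i/, so it spirantizes to the fricative [z]. /b/ is a stop between vowels /o/ and /e/, so it spirantizes to the fricative [v]. /gusfidiobemigab/ → gusfiziovemigab.
Rule 5 (final a-epenthesis): the form ends in the consonant /b/, so [a] is inserted word-finally. /gusfiziovemigab/ → gusfiziovemigaba.

gusfiziovemigaba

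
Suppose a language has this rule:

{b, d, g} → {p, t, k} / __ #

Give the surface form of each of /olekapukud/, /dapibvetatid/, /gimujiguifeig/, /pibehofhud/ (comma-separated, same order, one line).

/olekapukud/: /d/ is a voiced stop in word-final position, so it devoices to [t]. → [olekapukut].
/dapibvetatid/: /d/ is a voiced stop in word-final position, so it devoices to [t]. → [dapibvetatit].
/gimujiguifeig/: /g/ is a voiced stop in word-final position, so it devoices to [k]. → [gimujiguifeik].
/pibehofhud/: /d/ is a voiced stop in word-final position, so it devoices to [t]. → [pibehofhut].

olekapukut, dapibvetatit, gimujiguifeik, pibehofhut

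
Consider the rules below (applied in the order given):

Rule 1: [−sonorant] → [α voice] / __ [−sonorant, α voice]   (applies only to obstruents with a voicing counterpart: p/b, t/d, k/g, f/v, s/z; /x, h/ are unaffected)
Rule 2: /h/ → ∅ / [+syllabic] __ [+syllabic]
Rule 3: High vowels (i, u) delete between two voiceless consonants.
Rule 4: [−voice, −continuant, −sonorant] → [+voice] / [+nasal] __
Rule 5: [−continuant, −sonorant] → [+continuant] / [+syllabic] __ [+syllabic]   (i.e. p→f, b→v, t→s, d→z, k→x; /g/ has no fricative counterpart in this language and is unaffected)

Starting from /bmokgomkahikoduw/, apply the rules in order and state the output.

bmoggomgaixozuw

Rule 1 (regressive voicing assimilation): /k/ precedes the voiced obstruent /g/, so it voices to [g] by assimilation. /bmokgomkahikoduw/ → bmoggomkahikoduw.
Rule 2 (intervocalic h-deletion): /h/ occurs between vowels /a/ and /i/, so it deletes. /bmoggomkahikoduw/ → bmoggomkaikoduw.
Rule 3 (high vowel syncope): no segment meets the environment; /bmoggomkaikoduw/ is unchanged.
Rule 4 (post-nasal voicing): /k/ is a voiceless stop immediately after the nasal /m/, so it voices to [g]. /bmoggomkaikoduw/ → bmoggomgaikoduw.
Rule 5 (intervocalic spirantization): /k/ is a stop between vowels /i/ and /o/, so it spirantizes to the fricative [x]. /d/ is a stop between vowels /o/ and /u/, so it spirantizes to the fricative [z]. /bmoggomgaikoduw/ → bmoggomgaixozuw.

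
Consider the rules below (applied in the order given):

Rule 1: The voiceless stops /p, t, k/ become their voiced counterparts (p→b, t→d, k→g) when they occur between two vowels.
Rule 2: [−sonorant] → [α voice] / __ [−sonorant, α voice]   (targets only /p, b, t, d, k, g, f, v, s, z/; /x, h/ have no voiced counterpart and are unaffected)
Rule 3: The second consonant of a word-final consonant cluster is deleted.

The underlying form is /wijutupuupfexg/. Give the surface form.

Rule 1 (intervocalic voicing): /t/ is a voiceless stop between vowels /u/ and /u/, so it voices to [d]. /p/ is a voiceless stop between vowels /u/ and /u/, so it voices to [b]. /wijutupuupfexg/ → wijudubuupfexg.
Rule 2 (regressive voicing assimilation): no segment meets the environment; /wijudubuupfexg/ is unchanged.
Rule 3 (final cluster simplification): /g/ is the second consonant of a word-final cluster /xg/, so it deletes. /wijudubuupfexg/ → wijudubuupfex.

wijudubuupfex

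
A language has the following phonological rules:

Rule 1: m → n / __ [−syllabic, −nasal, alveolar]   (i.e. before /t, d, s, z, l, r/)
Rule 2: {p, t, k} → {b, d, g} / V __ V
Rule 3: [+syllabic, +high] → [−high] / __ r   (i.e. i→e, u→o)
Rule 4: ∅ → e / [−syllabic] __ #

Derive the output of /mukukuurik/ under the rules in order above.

Rule 1 (nasal place assimilation): no segment meets the environment; /mukukuurik/ is unchanged.
Rule 2 (intervocalic voicing): /k/ is a voiceless stop between vowels /u/ and /u/, so it voices to [g]. /k/ is a voiceless stop between vowels /u/ and /u/, so it voices to [g]. /mukukuurik/ → muguguurik.
Rule 3 (pre-rhotic lowering): /u/ is a high vowel immediately before /r/, so it lowers to [o]. /muguguurik/ → muguguorik.
Rule 4 (final e-epenthesis): the form ends in the consonant /k/, so [e] is inserted word-finally. /muguguorik/ → muguguorike.

muguguorike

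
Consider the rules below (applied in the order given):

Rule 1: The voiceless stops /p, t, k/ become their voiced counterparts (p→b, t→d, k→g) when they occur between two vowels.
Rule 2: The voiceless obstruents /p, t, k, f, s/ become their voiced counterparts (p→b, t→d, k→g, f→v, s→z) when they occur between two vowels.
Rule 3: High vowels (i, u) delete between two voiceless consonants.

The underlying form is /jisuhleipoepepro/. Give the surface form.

Rule 1 (intervocalic voicing): /p/ is a voiceless stop between vowels /i/ and /o/, so it voices to [b]. /p/ is a voiceless stop between vowels /e/ and /e/, so it voices to [b]. /jisuhleipoepepro/ → jisuhleiboebepro.
Rule 2 (intervocalic voicing): /s/ is a voiceless obstruent between vowels /i/ and /u/, so it voices to [z]. /jisuhleiboebepro/ → jizuhleiboebepro.
Rule 3 (high vowel syncope): no segment meets the environment; /jizuhleiboebepro/ is unchanged.

jizuhleiboebepro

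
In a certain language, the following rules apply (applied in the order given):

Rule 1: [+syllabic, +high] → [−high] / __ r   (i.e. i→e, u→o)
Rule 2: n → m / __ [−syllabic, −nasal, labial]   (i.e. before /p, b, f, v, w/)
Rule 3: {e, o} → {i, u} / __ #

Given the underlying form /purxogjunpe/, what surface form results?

Rule 1 (pre-rhotic lowering): /u/ is a high vowel immediately before /r/, so it lowers to [o]. /purxogjunpe/ → porxogjunpe.
Rule 2 (nasal place assimilation): /n/ precedes the labial consonant /p/, so it assimilates in place to [m]. /porxogjunpe/ → porxogjumpe.
Rule 3 (final vowel raising): /e/ is a mid vowel in word-final position, so it raises to [i]. /porxogjumpe/ → porxogjumpi.

porxogjumpi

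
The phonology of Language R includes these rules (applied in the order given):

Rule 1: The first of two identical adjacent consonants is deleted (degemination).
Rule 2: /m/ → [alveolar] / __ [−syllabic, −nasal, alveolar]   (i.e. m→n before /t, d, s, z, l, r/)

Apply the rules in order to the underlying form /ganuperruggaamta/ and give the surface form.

Rule 1 (degemination): /rr/ is a geminate; the first /r/ deletes. /gg/ is a geminate; the first /g/ deletes. /ganuperruggaamta/ → ganuperugaamta.
Rule 2 (nasal place assimilation): /m/ precedes the alveolar consonant /t/, so it assimilates in place to [n]. /ganuperugaamta/ → ganuperugaanta.

ganuperugaanta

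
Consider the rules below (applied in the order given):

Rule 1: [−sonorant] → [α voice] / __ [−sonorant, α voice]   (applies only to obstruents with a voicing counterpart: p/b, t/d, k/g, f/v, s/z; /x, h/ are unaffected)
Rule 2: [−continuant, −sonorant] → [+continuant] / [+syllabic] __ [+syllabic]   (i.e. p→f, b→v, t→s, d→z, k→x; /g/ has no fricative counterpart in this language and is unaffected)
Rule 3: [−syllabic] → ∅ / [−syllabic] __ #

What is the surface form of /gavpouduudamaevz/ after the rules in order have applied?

gafpouzuuzamaev

Rule 1 (regressive voicing assimilation): /v/ precedes the voiceless obstruent /p/, so it devoices to [f] by assimilation. /gavpouduudamaevz/ → gafpouduudamaevz.
Rule 2 (intervocalic spirantization): /d/ is a stop between vowels /u/ and /u/, so it spirantizes to the fricative [z]. /d/ is a stop between vowels /u/ and /a/, so it spirantizes to the fricative [z]. /gafpouduudamaevz/ → gafpouzuuzamaevz.
Rule 3 (final cluster simplification): /z/ is the second consonant of a word-final cluster /vz/, so it deletes. /gafpouzuuzamaevz/ → gafpouzuuzamaev.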